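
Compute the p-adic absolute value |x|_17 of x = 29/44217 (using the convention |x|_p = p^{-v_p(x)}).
|29/44217|_17 = 4913

Step 1 — compute v_17(x) by factoring powers of 17 out of the numerator and denominator: v_17(29/44217) = -3. Step 2 — apply |x|_p = p^{-v_p(x)} = 17^{3} = 4913.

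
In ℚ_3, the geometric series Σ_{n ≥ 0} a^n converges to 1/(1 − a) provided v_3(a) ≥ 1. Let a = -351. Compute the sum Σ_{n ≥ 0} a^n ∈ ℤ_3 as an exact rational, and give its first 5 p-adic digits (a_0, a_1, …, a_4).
Σ a^n = 1/(1 − a) = 1/352;  first 5 digits = (1, 0, 0, 2, 1)

v_3(a) = 3 ≥ 1, so the series converges in ℤ_3 to 1/(1 − a) = 1/(1 − (-351)) = 1/352. Expand this rational in ℤ_3: compute digits iteratively via d_i = x_i mod 3, x_{i+1} = (x_i − d_i)/3. The first 5 digits are (1, 0, 0, 2, 1).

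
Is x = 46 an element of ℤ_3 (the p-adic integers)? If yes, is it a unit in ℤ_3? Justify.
x ∈ ℤ_3^× (unit); v_3(x) = 0

ℤ_3 = {x ∈ ℚ_3 : v_3(x) ≥ 0} and ℤ_3^× = {x ∈ ℤ_3 : v_3(x) = 0}. Here v_3(46) = v_3(num) − v_3(den) = 0; compare against these criteria.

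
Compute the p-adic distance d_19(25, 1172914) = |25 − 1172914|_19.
d_19(25, 1172914) = 1/130321

Step 1 — x − y = 25 − 1172914 = -1172889. Step 2 — v_19(-1172889) = 4 (factor: -1172889 = −(19^4 · 9); the sign does not affect v_p). Step 3 — |x − y|_19 = 19^{-4} = 1/130321.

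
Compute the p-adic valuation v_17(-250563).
v_17(-250563) = 4

v_17(n) is the largest exponent k such that 17^k divides n. Factor out: -250563 = -17^4 · 3. (Sign doesn't affect v_p.) So v_17(-250563) = 4.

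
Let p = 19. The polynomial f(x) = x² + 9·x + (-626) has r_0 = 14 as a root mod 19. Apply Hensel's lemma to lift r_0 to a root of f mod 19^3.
r_2 = 5125 (mod 6859)

Hensel: r_{i+1} = r_i − f(r_i)·(f′(r_i))^{-1} mod 19^{i+2}, f′(x) = 2x + 9. Iterate:
  r_0 = 14 (mod 19)
  r_1 = 71 (mod 361)
  r_2 = 5125 (mod 6859)
Final: r = 5125 satisfies f(r) ≡ 0 mod 19^3.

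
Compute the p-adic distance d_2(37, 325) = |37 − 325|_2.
d_2(37, 325) = 1/32

Step 1 — x − y = 37 − 325 = -288. Step 2 — v_2(-288) = 5 (factor: -288 = −(2^5 · 9); the sign does not affect v_p). Step 3 — |x − y|_2 = 2^{-5} = 1/32.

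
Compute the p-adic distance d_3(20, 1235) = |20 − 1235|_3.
d_3(20, 1235) = 1/243

Step 1 — x − y = 20 − 1235 = -1215. Step 2 — v_3(-1215) = 5 (factor: -1215 = −(3^5 · 5); the sign does not affect v_p). Step 3 — |x − y|_3 = 3^{-5} = 1/243.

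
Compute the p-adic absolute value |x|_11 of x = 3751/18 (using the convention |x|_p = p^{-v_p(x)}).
|3751/18|_11 = 1/121

Step 1 — compute v_11(x) by factoring powers of 11 out of the numerator and denominator: v_11(3751/18) = 2. Step 2 — apply |x|_p = p^{-v_p(x)} = 11^{-2} = 1/121.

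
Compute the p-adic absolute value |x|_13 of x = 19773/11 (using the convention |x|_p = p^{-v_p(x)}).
|19773/11|_13 = 1/2197

Step 1 — compute v_13(x) by factoring powers of 13 out of the numerator and denominator: v_13(19773/11) = 3. Step 2 — apply |x|_p = p^{-v_p(x)} = 13^{-3} = 1/2197.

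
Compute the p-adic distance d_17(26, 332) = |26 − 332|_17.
d_17(26, 332) = 1/17

Step 1 — x − y = 26 − 332 = -306. Step 2 — v_17(-306) = 1 (factor: -306 = −(17^1 · 18); the sign does not affect v_p). Step 3 — |x − y|_17 = 17^{-1} = 1/17.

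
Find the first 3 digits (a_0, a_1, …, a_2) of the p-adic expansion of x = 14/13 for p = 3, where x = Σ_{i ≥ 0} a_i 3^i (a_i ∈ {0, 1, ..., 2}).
(a_0, …, a_2) = (2, 2, 2)

v_3(14/13) = 0 (numerator and denominator both coprime to 3), so x ∈ ℤ_3^×. Compute digits iteratively via a_i = x_i mod 3, x_{i+1} = (x_i − a_i)/3, with x_0 = x:
  x_0 = 14/13;  a_0 = 2;  x_1 = (x_0 − 2)/3 = -4/13
  x_1 = -4/13;  a_1 = 2;  x_2 = (x_1 − 2)/3 = -10/13
  x_2 = -10/13;  a_2 = 2;  x_3 = (x_2 − 2)/3 = -12/13
Digits: (2, 2, 2).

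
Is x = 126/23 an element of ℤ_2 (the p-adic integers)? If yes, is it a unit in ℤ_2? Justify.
x ∈ ℤ_2 but not a unit; v_2(x) = 1 > 0

ℤ_2 = {x ∈ ℚ_2 : v_2(x) ≥ 0} and ℤ_2^× = {x ∈ ℤ_2 : v_2(x) = 0}. Here v_2(126/23) = v_2(num) − v_2(den) = 1; compare against these criteria.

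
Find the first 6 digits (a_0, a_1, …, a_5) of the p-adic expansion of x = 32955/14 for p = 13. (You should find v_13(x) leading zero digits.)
(a_0, …, a_5) = (0, 0, 0, 2, 12, 0)

v_13(32955/14) = 3, so a_0 = ... = a_2 = 0. Factor out: x = 13^3 · u with u = 15/14 a unit in ℤ_13. Expand u iteratively via a_{v+i} = u_i mod 13, u_{i+1} = (u_i − a_{v+i})/13:
  u_0 = 15/14;  a_3 = 2;  u_1 = (u_0 − 2)/13 = -1/14
  u_1 = -1/14;  a_4 = 12;  u_2 = (u_1 − 12)/13 = -13/14
  u_2 = -13/14;  a_5 = 0;  u_3 = (u_2 − 0)/13 = -1/14
Digits: (0, 0, 0, 2, 12, 0).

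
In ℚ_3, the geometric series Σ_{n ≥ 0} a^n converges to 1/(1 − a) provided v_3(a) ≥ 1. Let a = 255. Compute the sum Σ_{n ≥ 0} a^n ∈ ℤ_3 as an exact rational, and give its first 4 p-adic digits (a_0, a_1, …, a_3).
Σ a^n = 1/(1 − a) = -1/254;  first 4 digits = (1, 1, 2, 0)

v_3(a) = 1 ≥ 1, so the series converges in ℤ_3 to 1/(1 − a) = 1/(1 − 255) = -1/254. Expand this rational in ℤ_3: compute digits iteratively via d_i = x_i mod 3, x_{i+1} = (x_i − d_i)/3. The first 4 digits are (1, 1, 2, 0).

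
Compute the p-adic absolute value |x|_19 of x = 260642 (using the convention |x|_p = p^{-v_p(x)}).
|260642|_19 = 1/130321

Step 1 — compute v_19(x) by factoring powers of 19 out of the numerator and denominator: v_19(260642) = 4. Step 2 — apply |x|_p = p^{-v_p(x)} = 19^{-4} = 1/130321.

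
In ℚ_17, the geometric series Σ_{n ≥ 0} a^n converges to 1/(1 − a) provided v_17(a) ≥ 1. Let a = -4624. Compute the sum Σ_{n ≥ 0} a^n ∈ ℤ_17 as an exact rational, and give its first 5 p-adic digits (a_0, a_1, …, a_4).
Σ a^n = 1/(1 − a) = 1/4625;  first 5 digits = (1, 0, 1, 16, 0)

v_17(a) = 2 ≥ 1, so the series converges in ℤ_17 to 1/(1 − a) = 1/(1 − (-4624)) = 1/4625. Expand this rational in ℤ_17: compute digits iteratively via d_i = x_i mod 17, x_{i+1} = (x_i − d_i)/17. The first 5 digits are (1, 0, 1, 16, 0).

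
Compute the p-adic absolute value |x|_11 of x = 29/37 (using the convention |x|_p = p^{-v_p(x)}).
|29/37|_11 = 1

Step 1 — compute v_11(x) by factoring powers of 11 out of the numerator and denominator: v_11(29/37) = 0. Step 2 — apply |x|_p = p^{-v_p(x)} = 11^{0} = 1.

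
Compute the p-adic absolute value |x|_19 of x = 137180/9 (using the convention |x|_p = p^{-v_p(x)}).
|137180/9|_19 = 1/6859

Step 1 — compute v_19(x) by factoring powers of 19 out of the numerator and denominator: v_19(137180/9) = 3. Step 2 — apply |x|_p = p^{-v_p(x)} = 19^{-3} = 1/6859.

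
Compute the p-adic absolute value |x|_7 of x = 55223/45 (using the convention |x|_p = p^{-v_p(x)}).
|55223/45|_7 = 1/2401

Step 1 — compute v_7(x) by factoring powers of 7 out of the numerator and denominator: v_7(55223/45) = 4. Step 2 — apply |x|_p = p^{-v_p(x)} = 7^{-4} = 1/2401.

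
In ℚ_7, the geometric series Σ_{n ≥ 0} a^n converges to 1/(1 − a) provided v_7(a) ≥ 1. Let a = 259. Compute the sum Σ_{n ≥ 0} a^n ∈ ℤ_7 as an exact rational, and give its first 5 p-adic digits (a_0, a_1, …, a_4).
Σ a^n = 1/(1 − a) = -1/258;  first 5 digits = (1, 2, 2, 1, 0)

v_7(a) = 1 ≥ 1, so the series converges in ℤ_7 to 1/(1 − a) = 1/(1 − 259) = -1/258. Expand this rational in ℤ_7: compute digits iteratively via d_i = x_i mod 7, x_{i+1} = (x_i − d_i)/7. The first 5 digits are (1, 2, 2, 1, 0).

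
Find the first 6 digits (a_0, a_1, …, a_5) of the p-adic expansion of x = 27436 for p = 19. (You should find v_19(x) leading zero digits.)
(a_0, …, a_5) = (0, 0, 0, 4, 0, 0)

v_19(27436) = 3, so a_0 = ... = a_2 = 0. Factor out: x = 19^3 · u with u = 4 a unit in ℤ_19. Expand u iteratively via a_{v+i} = u_i mod 19, u_{i+1} = (u_i − a_{v+i})/19:
  u_0 = 4;  a_3 = 4;  u_1 = (u_0 − 4)/19 = 0
  u_1 = 0;  a_4 = 0;  u_2 = (u_1 − 0)/19 = 0
  u_2 = 0;  a_5 = 0;  u_3 = (u_2 − 0)/19 = 0
Digits: (0, 0, 0, 4, 0, 0).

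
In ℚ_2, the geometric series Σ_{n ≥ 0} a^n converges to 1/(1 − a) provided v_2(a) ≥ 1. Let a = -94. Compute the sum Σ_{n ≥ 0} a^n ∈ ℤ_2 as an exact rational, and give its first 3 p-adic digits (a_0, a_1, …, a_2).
Σ a^n = 1/(1 − a) = 1/95;  first 3 digits = (1, 1, 1)

v_2(a) = 1 ≥ 1, so the series converges in ℤ_2 to 1/(1 − a) = 1/(1 − (-94)) = 1/95. Expand this rational in ℤ_2: compute digits iteratively via d_i = x_i mod 2, x_{i+1} = (x_i − d_i)/2. The first 3 digits are (1, 1, 1).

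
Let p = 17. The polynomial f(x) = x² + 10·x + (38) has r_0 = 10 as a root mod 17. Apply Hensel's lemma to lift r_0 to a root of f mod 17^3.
r_2 = 4838 (mod 4913)

Hensel: r_{i+1} = r_i − f(r_i)·(f′(r_i))^{-1} mod 17^{i+2}, f′(x) = 2x + 10. Iterate:
  r_0 = 10 (mod 17)
  r_1 = 214 (mod 289)
  r_2 = 4838 (mod 4913)
Final: r = 4838 satisfies f(r) ≡ 0 mod 17^3.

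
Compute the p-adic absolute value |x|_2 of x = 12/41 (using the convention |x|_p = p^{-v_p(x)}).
|12/41|_2 = 1/4

Step 1 — compute v_2(x) by factoring powers of 2 out of the numerator and denominator: v_2(12/41) = 2. Step 2 — apply |x|_p = p^{-v_p(x)} = 2^{-2} = 1/4.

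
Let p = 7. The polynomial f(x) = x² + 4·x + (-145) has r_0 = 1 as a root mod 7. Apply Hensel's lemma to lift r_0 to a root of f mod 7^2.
r_1 = 8 (mod 49)

Hensel: r_{i+1} = r_i − f(r_i)·(f′(r_i))^{-1} mod 7^{i+2}, f′(x) = 2x + 4. Iterate:
  r_0 = 1 (mod 7)
  r_1 = 8 (mod 49)
Final: r = 8 satisfies f(r) ≡ 0 mod 7^2.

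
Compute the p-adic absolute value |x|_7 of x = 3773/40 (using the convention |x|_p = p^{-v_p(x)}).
|3773/40|_7 = 1/343

Step 1 — compute v_7(x) by factoring powers of 7 out of the numerator and denominator: v_7(3773/40) = 3. Step 2 — apply |x|_p = p^{-v_p(x)} = 7^{-3} = 1/343.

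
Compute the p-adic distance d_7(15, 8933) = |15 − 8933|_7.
d_7(15, 8933) = 1/343

Step 1 — x − y = 15 − 8933 = -8918. Step 2 — v_7(-8918) = 3 (factor: -8918 = −(7^3 · 26); the sign does not affect v_p). Step 3 — |x − y|_7 = 7^{-3} = 1/343.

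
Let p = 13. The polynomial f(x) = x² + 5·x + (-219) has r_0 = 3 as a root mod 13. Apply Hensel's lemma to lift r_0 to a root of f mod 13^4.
r_3 = 7595 (mod 28561)

Hensel: r_{i+1} = r_i − f(r_i)·(f′(r_i))^{-1} mod 13^{i+2}, f′(x) = 2x + 5. Iterate:
  r_0 = 3 (mod 13)
  r_1 = 159 (mod 169)
  r_2 = 1004 (mod 2197)
  r_3 = 7595 (mod 28561)
Final: r = 7595 satisfies f(r) ≡ 0 mod 13^4.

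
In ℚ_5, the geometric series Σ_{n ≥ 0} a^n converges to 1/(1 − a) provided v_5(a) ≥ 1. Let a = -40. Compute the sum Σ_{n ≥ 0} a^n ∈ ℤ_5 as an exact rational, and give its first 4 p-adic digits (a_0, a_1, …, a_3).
Σ a^n = 1/(1 − a) = 1/41;  first 4 digits = (1, 2, 2, 0)

v_5(a) = 1 ≥ 1, so the series converges in ℤ_5 to 1/(1 − a) = 1/(1 − (-40)) = 1/41. Expand this rational in ℤ_5: compute digits iteratively via d_i = x_i mod 5, x_{i+1} = (x_i − d_i)/5. The first 4 digits are (1, 2, 2, 0).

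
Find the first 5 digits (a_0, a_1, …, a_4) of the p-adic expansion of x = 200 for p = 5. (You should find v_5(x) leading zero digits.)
(a_0, …, a_4) = (0, 0, 3, 1, 0)

v_5(200) = 2, so a_0 = ... = a_1 = 0. Factor out: x = 5^2 · u with u = 8 a unit in ℤ_5. Expand u iteratively via a_{v+i} = u_i mod 5, u_{i+1} = (u_i − a_{v+i})/5:
  u_0 = 8;  a_2 = 3;  u_1 = (u_0 − 3)/5 = 1
  u_1 = 1;  a_3 = 1;  u_2 = (u_1 − 1)/5 = 0
  u_2 = 0;  a_4 = 0;  u_3 = (u_2 − 0)/5 = 0
Digits: (0, 0, 3, 1, 0).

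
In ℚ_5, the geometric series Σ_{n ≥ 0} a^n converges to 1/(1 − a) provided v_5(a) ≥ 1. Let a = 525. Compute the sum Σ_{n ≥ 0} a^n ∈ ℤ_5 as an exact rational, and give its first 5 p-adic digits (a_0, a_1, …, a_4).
Σ a^n = 1/(1 − a) = -1/524;  first 5 digits = (1, 0, 1, 4, 1)

v_5(a) = 2 ≥ 1, so the series converges in ℤ_5 to 1/(1 − a) = 1/(1 − 525) = -1/524. Expand this rational in ℤ_5: compute digits iteratively via d_i = x_i mod 5, x_{i+1} = (x_i − d_i)/5. The first 5 digits are (1, 0, 1, 4, 1).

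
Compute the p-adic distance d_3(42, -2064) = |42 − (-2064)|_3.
d_3(42, -2064) = 1/81

Step 1 — x − y = 42 − (-2064) = 2106. Step 2 — v_3(2106) = 4 (factor: 2106 = (3^4 · 26); the sign does not affect v_p). Step 3 — |x − y|_3 = 3^{-4} = 1/81.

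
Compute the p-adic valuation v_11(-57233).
v_11(-57233) = 3

v_11(n) is the largest exponent k such that 11^k divides n. Factor out: -57233 = -11^3 · 43. (Sign doesn't affect v_p.) So v_11(-57233) = 3.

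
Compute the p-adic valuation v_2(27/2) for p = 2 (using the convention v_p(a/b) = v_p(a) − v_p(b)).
v_2(27/2) = -1

Factor powers of 2 from the numerator and denominator of the reduced fraction: 27 = 2^0 · 27 and 2 = 2^1 · 1. Apply v_p(a/b) = v_p(a) − v_p(b): v_2(27/2) = 0 − 1 = -1.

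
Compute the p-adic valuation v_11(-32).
v_11(-32) = 0

v_11(n) is the largest exponent k such that 11^k divides n. Factor out: -32 = -11^0 · 32. (Sign doesn't affect v_p.) So v_11(-32) = 0.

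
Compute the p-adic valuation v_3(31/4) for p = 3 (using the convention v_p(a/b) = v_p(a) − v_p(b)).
v_3(31/4) = 0

Factor powers of 3 from the numerator and denominator of the reduced fraction: 31 = 3^0 · 31 and 4 = 3^0 · 4. Apply v_p(a/b) = v_p(a) − v_p(b): v_3(31/4) = 0 − 0 = 0.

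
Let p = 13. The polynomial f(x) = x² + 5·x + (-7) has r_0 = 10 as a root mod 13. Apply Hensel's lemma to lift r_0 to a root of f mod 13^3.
r_2 = 153 (mod 2197)

Hensel: r_{i+1} = r_i − f(r_i)·(f′(r_i))^{-1} mod 13^{i+2}, f′(x) = 2x + 5. Iterate:
  r_0 = 10 (mod 13)
  r_1 = 153 (mod 169)
  r_2 = 153 (mod 2197)
Final: r = 153 satisfies f(r) ≡ 0 mod 13^3.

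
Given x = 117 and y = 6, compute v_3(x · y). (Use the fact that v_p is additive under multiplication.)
v_3(702) = 3

v_p(x) = 2 (factor: 117 = 3^2 · 13); v_p(y) = 1 (factor: 6 = 3^1 · 2). Additivity: v_p(xy) = v_p(x) + v_p(y) = 2 + 1 = 3. (Direct check: xy = 702 = 3^3 · (26).)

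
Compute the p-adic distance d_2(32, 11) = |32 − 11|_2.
d_2(32, 11) = 1

Step 1 — x − y = 32 − 11 = 21. Step 2 — v_2(21) = 0 (factor: 21 = (2^0 · 21); the sign does not affect v_p). Step 3 — |x − y|_2 = 2^{0} = 1.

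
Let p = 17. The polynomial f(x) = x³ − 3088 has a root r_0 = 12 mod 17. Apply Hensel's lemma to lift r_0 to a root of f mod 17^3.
r_2 = 2477 (mod 4913)

Hensel: r_{i+1} = r_i − f(r_i)/f′(r_i) mod 17^{i+2}, where f′(x) = 3x². Iterate:
  r_0 = 12 (mod 17)
  r_1 = 165 (mod 289)
  r_2 = 2477 (mod 4913)
Final: r = 2477 with f(r) ≡ 0 mod 17^3.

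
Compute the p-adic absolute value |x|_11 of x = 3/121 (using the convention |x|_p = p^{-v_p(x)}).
|3/121|_11 = 121

Step 1 — compute v_11(x) by factoring powers of 11 out of the numerator and denominator: v_11(3/121) = -2. Step 2 — apply |x|_p = p^{-v_p(x)} = 11^{2} = 121.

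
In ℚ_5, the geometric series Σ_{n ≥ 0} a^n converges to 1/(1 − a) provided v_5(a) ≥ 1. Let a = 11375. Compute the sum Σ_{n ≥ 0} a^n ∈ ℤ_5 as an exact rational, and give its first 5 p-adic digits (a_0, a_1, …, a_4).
Σ a^n = 1/(1 − a) = -1/11374;  first 5 digits = (1, 0, 0, 1, 3)

v_5(a) = 3 ≥ 1, so the series converges in ℤ_5 to 1/(1 − a) = 1/(1 − 11375) = -1/11374. Expand this rational in ℤ_5: compute digits iteratively via d_i = x_i mod 5, x_{i+1} = (x_i − d_i)/5. The first 5 digits are (1, 0, 0, 1, 3).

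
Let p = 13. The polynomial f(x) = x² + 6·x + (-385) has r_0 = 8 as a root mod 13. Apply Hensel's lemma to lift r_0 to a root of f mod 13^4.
r_3 = 18065 (mod 28561)

Hensel: r_{i+1} = r_i − f(r_i)·(f′(r_i))^{-1} mod 13^{i+2}, f′(x) = 2x + 6. Iterate:
  r_0 = 8 (mod 13)
  r_1 = 151 (mod 169)
  r_2 = 489 (mod 2197)
  r_3 = 18065 (mod 28561)
Final: r = 18065 satisfies f(r) ≡ 0 mod 13^4.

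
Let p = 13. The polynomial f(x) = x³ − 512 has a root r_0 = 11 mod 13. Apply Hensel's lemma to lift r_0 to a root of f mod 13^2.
r_1 = 154 (mod 169)

Hensel: r_{i+1} = r_i − f(r_i)/f′(r_i) mod 13^{i+2}, where f′(x) = 3x². Iterate:
  r_0 = 11 (mod 13)
  r_1 = 154 (mod 169)
Final: r = 154 with f(r) ≡ 0 mod 13^2.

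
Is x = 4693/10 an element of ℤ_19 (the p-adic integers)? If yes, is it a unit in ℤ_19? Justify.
x ∈ ℤ_19 but not a unit; v_19(x) = 2 > 0

ℤ_19 = {x ∈ ℚ_19 : v_19(x) ≥ 0} and ℤ_19^× = {x ∈ ℤ_19 : v_19(x) = 0}. Here v_19(4693/10) = v_19(num) − v_19(den) = 2; compare against these criteria.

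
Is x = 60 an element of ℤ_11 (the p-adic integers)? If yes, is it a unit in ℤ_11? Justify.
x ∈ ℤ_11^× (unit); v_11(x) = 0

ℤ_11 = {x ∈ ℚ_11 : v_11(x) ≥ 0} and ℤ_11^× = {x ∈ ℤ_11 : v_11(x) = 0}. Here v_11(60) = v_11(num) − v_11(den) = 0; compare against these criteria.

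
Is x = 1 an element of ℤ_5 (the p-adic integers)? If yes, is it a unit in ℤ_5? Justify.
x ∈ ℤ_5^× (unit); v_5(x) = 0

ℤ_5 = {x ∈ ℚ_5 : v_5(x) ≥ 0} and ℤ_5^× = {x ∈ ℤ_5 : v_5(x) = 0}. Here v_5(1) = v_5(num) − v_5(den) = 0; compare against these criteria.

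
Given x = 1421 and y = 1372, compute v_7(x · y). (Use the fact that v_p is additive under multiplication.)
v_7(1949612) = 5

v_p(x) = 2 (factor: 1421 = 7^2 · 29); v_p(y) = 3 (factor: 1372 = 7^3 · 4). Additivity: v_p(xy) = v_p(x) + v_p(y) = 2 + 3 = 5. (Direct check: xy = 1949612 = 7^5 · (116).)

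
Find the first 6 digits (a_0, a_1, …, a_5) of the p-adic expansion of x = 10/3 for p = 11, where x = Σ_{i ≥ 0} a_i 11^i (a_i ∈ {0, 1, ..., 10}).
(a_0, …, a_5) = (7, 7, 3, 7, 3, 7)

v_11(10/3) = 0 (numerator and denominator both coprime to 11), so x ∈ ℤ_11^×. Compute digits iteratively via a_i = x_i mod 11, x_{i+1} = (x_i − a_i)/11, with x_0 = x:
  x_0 = 10/3;  a_0 = 7;  x_1 = (x_0 − 7)/11 = -1/3
  x_1 = -1/3;  a_1 = 7;  x_2 = (x_1 − 7)/11 = -2/3
  x_2 = -2/3;  a_2 = 3;  x_3 = (x_2 − 3)/11 = -1/3
  x_3 = -1/3;  a_3 = 7;  x_4 = (x_3 − 7)/11 = -2/3
  x_4 = -2/3;  a_4 = 3;  x_5 = (x_4 − 3)/11 = -1/3
  x_5 = -1/3;  a_5 = 7;  x_6 = (x_5 − 7)/11 = -2/3
Digits: (7, 7, 3, 7, 3, 7).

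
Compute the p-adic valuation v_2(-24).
v_2(-24) = 3

v_2(n) is the largest exponent k such that 2^k divides n. Factor out: -24 = -2^3 · 3. (Sign doesn't affect v_p.) So v_2(-24) = 3.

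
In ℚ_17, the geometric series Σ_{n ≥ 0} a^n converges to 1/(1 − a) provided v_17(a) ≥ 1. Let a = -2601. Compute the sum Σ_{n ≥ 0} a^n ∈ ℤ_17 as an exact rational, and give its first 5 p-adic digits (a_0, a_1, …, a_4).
Σ a^n = 1/(1 − a) = 1/2602;  first 5 digits = (1, 0, 8, 16, 12)

v_17(a) = 2 ≥ 1, so the series converges in ℤ_17 to 1/(1 − a) = 1/(1 − (-2601)) = 1/2602. Expand this rational in ℤ_17: compute digits iteratively via d_i = x_i mod 17, x_{i+1} = (x_i − d_i)/17. The first 5 digits are (1, 0, 8, 16, 12).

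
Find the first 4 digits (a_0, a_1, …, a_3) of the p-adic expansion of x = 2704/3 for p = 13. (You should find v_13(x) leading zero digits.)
(a_0, …, a_3) = (0, 0, 1, 9)

v_13(2704/3) = 2, so a_0 = ... = a_1 = 0. Factor out: x = 13^2 · u with u = 16/3 a unit in ℤ_13. Expand u iteratively via a_{v+i} = u_i mod 13, u_{i+1} = (u_i − a_{v+i})/13:
  u_0 = 16/3;  a_2 = 1;  u_1 = (u_0 − 1)/13 = 1/3
  u_1 = 1/3;  a_3 = 9;  u_2 = (u_1 − 9)/13 = -2/3
Digits: (0, 0, 1, 9).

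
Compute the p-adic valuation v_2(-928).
v_2(-928) = 5

v_2(n) is the largest exponent k such that 2^k divides n. Factor out: -928 = -2^5 · 29. (Sign doesn't affect v_p.) So v_2(-928) = 5.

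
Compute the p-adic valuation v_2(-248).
v_2(-248) = 3

v_2(n) is the largest exponent k such that 2^k divides n. Factor out: -248 = -2^3 · 31. (Sign doesn't affect v_p.) So v_2(-248) = 3.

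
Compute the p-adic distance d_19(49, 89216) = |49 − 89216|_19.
d_19(49, 89216) = 1/6859

Step 1 — x − y = 49 − 89216 = -89167. Step 2 — v_19(-89167) = 3 (factor: -89167 = −(19^3 · 13); the sign does not affect v_p). Step 3 — |x − y|_19 = 19^{-3} = 1/6859.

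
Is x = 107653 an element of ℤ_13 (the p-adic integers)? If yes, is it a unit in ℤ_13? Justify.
x ∈ ℤ_13 but not a unit; v_13(x) = 3 > 0

ℤ_13 = {x ∈ ℚ_13 : v_13(x) ≥ 0} and ℤ_13^× = {x ∈ ℤ_13 : v_13(x) = 0}. Here v_13(107653) = v_13(num) − v_13(den) = 3; compare against these criteria.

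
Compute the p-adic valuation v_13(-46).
v_13(-46) = 0

v_13(n) is the largest exponent k such that 13^k divides n. Factor out: -46 = -13^0 · 46. (Sign doesn't affect v_p.) So v_13(-46) = 0.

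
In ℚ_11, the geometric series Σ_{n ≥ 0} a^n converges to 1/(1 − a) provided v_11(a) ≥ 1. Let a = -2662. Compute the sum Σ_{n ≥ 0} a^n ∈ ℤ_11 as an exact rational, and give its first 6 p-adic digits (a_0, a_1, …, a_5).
Σ a^n = 1/(1 − a) = 1/2663;  first 6 digits = (1, 0, 0, 9, 10, 10)

v_11(a) = 3 ≥ 1, so the series converges in ℤ_11 to 1/(1 − a) = 1/(1 − (-2662)) = 1/2663. Expand this rational in ℤ_11: compute digits iteratively via d_i = x_i mod 11, x_{i+1} = (x_i − d_i)/11. The first 6 digits are (1, 0, 0, 9, 10, 10).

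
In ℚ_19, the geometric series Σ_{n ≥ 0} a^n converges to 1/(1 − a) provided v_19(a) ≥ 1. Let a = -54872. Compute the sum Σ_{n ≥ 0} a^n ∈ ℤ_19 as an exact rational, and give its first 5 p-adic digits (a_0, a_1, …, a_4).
Σ a^n = 1/(1 − a) = 1/54873;  first 5 digits = (1, 0, 0, 11, 18)

v_19(a) = 3 ≥ 1, so the series converges in ℤ_19 to 1/(1 − a) = 1/(1 − (-54872)) = 1/54873. Expand this rational in ℤ_19: compute digits iteratively via d_i = x_i mod 19, x_{i+1} = (x_i − d_i)/19. The first 5 digits are (1, 0, 0, 11, 18).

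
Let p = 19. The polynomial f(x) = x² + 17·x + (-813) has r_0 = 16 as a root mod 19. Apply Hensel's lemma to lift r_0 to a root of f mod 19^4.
r_3 = 116448 (mod 130321)

Hensel: r_{i+1} = r_i − f(r_i)·(f′(r_i))^{-1} mod 19^{i+2}, f′(x) = 2x + 17. Iterate:
  r_0 = 16 (mod 19)
  r_1 = 206 (mod 361)
  r_2 = 6704 (mod 6859)
  r_3 = 116448 (mod 130321)
Final: r = 116448 satisfies f(r) ≡ 0 mod 19^4.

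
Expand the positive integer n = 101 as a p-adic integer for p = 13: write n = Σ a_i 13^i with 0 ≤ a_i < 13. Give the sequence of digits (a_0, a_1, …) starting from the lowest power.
(a_0, a_1, …) = (10, 7)

Repeated division by 13 gives the digits low-to-high: 101 = 10 + 7·13^1. Digit sequence: (10, 7).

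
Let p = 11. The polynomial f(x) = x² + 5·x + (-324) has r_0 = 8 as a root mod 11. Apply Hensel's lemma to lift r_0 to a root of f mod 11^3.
r_2 = 756 (mod 1331)

Hensel: r_{i+1} = r_i − f(r_i)·(f′(r_i))^{-1} mod 11^{i+2}, f′(x) = 2x + 5. Iterate:
  r_0 = 8 (mod 11)
  r_1 = 30 (mod 121)
  r_2 = 756 (mod 1331)
Final: r = 756 satisfies f(r) ≡ 0 mod 11^3.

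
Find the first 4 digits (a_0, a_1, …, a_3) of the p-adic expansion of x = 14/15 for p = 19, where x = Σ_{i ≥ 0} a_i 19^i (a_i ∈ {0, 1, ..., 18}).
(a_0, …, a_3) = (6, 1, 5, 1)

v_19(14/15) = 0 (numerator and denominator both coprime to 19), so x ∈ ℤ_19^×. Compute digits iteratively via a_i = x_i mod 19, x_{i+1} = (x_i − a_i)/19, with x_0 = x:
  x_0 = 14/15;  a_0 = 6;  x_1 = (x_0 − 6)/19 = -4/15
  x_1 = -4/15;  a_1 = 1;  x_2 = (x_1 − 1)/19 = -1/15
  x_2 = -1/15;  a_2 = 5;  x_3 = (x_2 − 5)/19 = -4/15
  x_3 = -4/15;  a_3 = 1;  x_4 = (x_3 − 1)/19 = -1/15
Digits: (6, 1, 5, 1).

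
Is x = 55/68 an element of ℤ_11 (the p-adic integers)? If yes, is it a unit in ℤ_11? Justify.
x ∈ ℤ_11 but not a unit; v_11(x) = 1 > 0

ℤ_11 = {x ∈ ℚ_11 : v_11(x) ≥ 0} and ℤ_11^× = {x ∈ ℤ_11 : v_11(x) = 0}. Here v_11(55/68) = v_11(num) − v_11(den) = 1; compare against these criteria.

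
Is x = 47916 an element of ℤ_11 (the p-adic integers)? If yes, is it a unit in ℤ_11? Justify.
x ∈ ℤ_11 but not a unit; v_11(x) = 3 > 0

ℤ_11 = {x ∈ ℚ_11 : v_11(x) ≥ 0} and ℤ_11^× = {x ∈ ℤ_11 : v_11(x) = 0}. Here v_11(47916) = v_11(num) − v_11(den) = 3; compare against these criteria.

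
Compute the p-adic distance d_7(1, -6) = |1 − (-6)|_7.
d_7(1, -6) = 1/7

Step 1 — x − y = 1 − (-6) = 7. Step 2 — v_7(7) = 1 (factor: 7 = (7^1 · 1); the sign does not affect v_p). Step 3 — |x − y|_7 = 7^{-1} = 1/7.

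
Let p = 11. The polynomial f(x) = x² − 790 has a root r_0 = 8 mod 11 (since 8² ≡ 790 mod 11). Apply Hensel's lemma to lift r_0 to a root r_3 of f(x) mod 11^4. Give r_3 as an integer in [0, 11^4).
r_3 = 9204 (mod 14641)

Hensel's recurrence: r_{i+1} = r_i − f(r_i)·(f′(r_i))^{-1} mod 11^{i+2}, with f′(x) = 2x. Iterate:
  r_0 = 8 (mod 11)
  r_1 = 8 (mod 121)
  r_2 = 1218 (mod 1331)
  r_3 = 9204 (mod 14641)
Final: r_3 = 9204, and one checks f(r_3) ≡ 0 mod 11^4.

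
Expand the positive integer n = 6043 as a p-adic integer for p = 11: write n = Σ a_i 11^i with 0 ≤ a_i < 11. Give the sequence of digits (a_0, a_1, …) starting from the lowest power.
(a_0, a_1, …) = (4, 10, 5, 4)

Repeated division by 11 gives the digits low-to-high: 6043 = 4 + 10·11^1 + 5·11^2 + 4·11^3. Digit sequence: (4, 10, 5, 4).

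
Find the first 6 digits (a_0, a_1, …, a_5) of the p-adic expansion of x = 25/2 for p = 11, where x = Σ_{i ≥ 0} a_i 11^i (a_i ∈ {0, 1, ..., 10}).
(a_0, …, a_5) = (7, 6, 5, 5, 5, 5)

v_11(25/2) = 0 (numerator and denominator both coprime to 11), so x ∈ ℤ_11^×. Compute digits iteratively via a_i = x_i mod 11, x_{i+1} = (x_i − a_i)/11, with x_0 = x:
  x_0 = 25/2;  a_0 = 7;  x_1 = (x_0 − 7)/11 = 1/2
  x_1 = 1/2;  a_1 = 6;  x_2 = (x_1 − 6)/11 = -1/2
  x_2 = -1/2;  a_2 = 5;  x_3 = (x_2 − 5)/11 = -1/2
  x_3 = -1/2;  a_3 = 5;  x_4 = (x_3 − 5)/11 = -1/2
  x_4 = -1/2;  a_4 = 5;  x_5 = (x_4 − 5)/11 = -1/2
  x_5 = -1/2;  a_5 = 5;  x_6 = (x_5 − 5)/11 = -1/2
Digits: (7, 6, 5, 5, 5, 5).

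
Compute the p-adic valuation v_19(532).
v_19(532) = 1

v_19(n) is the largest exponent k such that 19^k divides n. Factor out: 532 = 19^1 · 28. (Sign doesn't affect v_p.) So v_19(532) = 1.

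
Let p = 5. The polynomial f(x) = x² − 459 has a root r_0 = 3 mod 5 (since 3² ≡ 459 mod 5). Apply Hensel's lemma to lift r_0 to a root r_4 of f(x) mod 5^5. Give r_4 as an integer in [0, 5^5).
r_4 = 703 (mod 3125)

Hensel's recurrence: r_{i+1} = r_i − f(r_i)·(f′(r_i))^{-1} mod 5^{i+2}, with f′(x) = 2x. Iterate:
  r_0 = 3 (mod 5)
  r_1 = 3 (mod 25)
  r_2 = 78 (mod 125)
  r_3 = 78 (mod 625)
  r_4 = 703 (mod 3125)
Final: r_4 = 703, and one checks f(r_4) ≡ 0 mod 5^5.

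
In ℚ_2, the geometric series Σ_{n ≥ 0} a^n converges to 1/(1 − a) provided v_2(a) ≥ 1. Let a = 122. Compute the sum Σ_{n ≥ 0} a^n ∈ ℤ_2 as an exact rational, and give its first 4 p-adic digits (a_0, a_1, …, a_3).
Σ a^n = 1/(1 − a) = -1/121;  first 4 digits = (1, 1, 1, 0)

v_2(a) = 1 ≥ 1, so the series converges in ℤ_2 to 1/(1 − a) = 1/(1 − 122) = -1/121. Expand this rational in ℤ_2: compute digits iteratively via d_i = x_i mod 2, x_{i+1} = (x_i − d_i)/2. The first 4 digits are (1, 1, 1, 0).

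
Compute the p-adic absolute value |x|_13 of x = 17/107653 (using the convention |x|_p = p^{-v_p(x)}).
|17/107653|_13 = 2197

Step 1 — compute v_13(x) by factoring powers of 13 out of the numerator and denominator: v_13(17/107653) = -3. Step 2 — apply |x|_p = p^{-v_p(x)} = 13^{3} = 2197.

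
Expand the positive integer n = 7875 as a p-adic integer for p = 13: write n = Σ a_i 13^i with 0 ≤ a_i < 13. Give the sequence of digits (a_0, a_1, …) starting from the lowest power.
(a_0, a_1, …) = (10, 7, 7, 3)

Repeated division by 13 gives the digits low-to-high: 7875 = 10 + 7·13^1 + 7·13^2 + 3·13^3. Digit sequence: (10, 7, 7, 3).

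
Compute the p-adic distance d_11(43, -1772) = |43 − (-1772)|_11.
d_11(43, -1772) = 1/121

Step 1 — x − y = 43 − (-1772) = 1815. Step 2 — v_11(1815) = 2 (factor: 1815 = (11^2 · 15); the sign does not affect v_p). Step 3 — |x − y|_11 = 11^{-2} = 1/121.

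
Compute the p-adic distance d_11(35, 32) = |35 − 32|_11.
d_11(35, 32) = 1

Step 1 — x − y = 35 − 32 = 3. Step 2 — v_11(3) = 0 (factor: 3 = (11^0 · 3); the sign does not affect v_p). Step 3 — |x − y|_11 = 11^{0} = 1.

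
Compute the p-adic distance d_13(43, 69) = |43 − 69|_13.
d_13(43, 69) = 1/13

Step 1 — x − y = 43 − 69 = -26. Step 2 — v_13(-26) = 1 (factor: -26 = −(13^1 · 2); the sign does not affect v_p). Step 3 — |x − y|_13 = 13^{-1} = 1/13.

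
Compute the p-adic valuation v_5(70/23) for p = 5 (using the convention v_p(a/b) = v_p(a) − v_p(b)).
v_5(70/23) = 1

Factor powers of 5 from the numerator and denominator of the reduced fraction: 70 = 5^1 · 14 and 23 = 5^0 · 23. Apply v_p(a/b) = v_p(a) − v_p(b): v_5(70/23) = 1 − 0 = 1.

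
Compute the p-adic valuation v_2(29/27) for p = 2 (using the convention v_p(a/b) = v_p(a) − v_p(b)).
v_2(29/27) = 0

Factor powers of 2 from the numerator and denominator of the reduced fraction: 29 = 2^0 · 29 and 27 = 2^0 · 27. Apply v_p(a/b) = v_p(a) − v_p(b): v_2(29/27) = 0 − 0 = 0.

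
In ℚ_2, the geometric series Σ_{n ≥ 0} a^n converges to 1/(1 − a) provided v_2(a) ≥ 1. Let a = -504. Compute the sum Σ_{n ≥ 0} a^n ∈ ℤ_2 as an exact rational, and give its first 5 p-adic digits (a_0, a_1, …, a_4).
Σ a^n = 1/(1 − a) = 1/505;  first 5 digits = (1, 0, 0, 1, 0)

v_2(a) = 3 ≥ 1, so the series converges in ℤ_2 to 1/(1 − a) = 1/(1 − (-504)) = 1/505. Expand this rational in ℤ_2: compute digits iteratively via d_i = x_i mod 2, x_{i+1} = (x_i − d_i)/2. The first 5 digits are (1, 0, 0, 1, 0).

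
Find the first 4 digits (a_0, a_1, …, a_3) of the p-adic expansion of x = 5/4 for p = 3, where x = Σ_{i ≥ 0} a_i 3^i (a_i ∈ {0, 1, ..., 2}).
(a_0, …, a_3) = (2, 2, 0, 2)

v_3(5/4) = 0 (numerator and denominator both coprime to 3), so x ∈ ℤ_3^×. Compute digits iteratively via a_i = x_i mod 3, x_{i+1} = (x_i − a_i)/3, with x_0 = x:
  x_0 = 5/4;  a_0 = 2;  x_1 = (x_0 − 2)/3 = -1/4
  x_1 = -1/4;  a_1 = 2;  x_2 = (x_1 − 2)/3 = -3/4
  x_2 = -3/4;  a_2 = 0;  x_3 = (x_2 − 0)/3 = -1/4
  x_3 = -1/4;  a_3 = 2;  x_4 = (x_3 − 2)/3 = -3/4
Digits: (2, 2, 0, 2).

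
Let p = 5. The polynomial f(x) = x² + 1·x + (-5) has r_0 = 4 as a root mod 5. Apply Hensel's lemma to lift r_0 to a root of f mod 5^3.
r_2 = 19 (mod 125)

Hensel: r_{i+1} = r_i − f(r_i)·(f′(r_i))^{-1} mod 5^{i+2}, f′(x) = 2x + 1. Iterate:
  r_0 = 4 (mod 5)
  r_1 = 19 (mod 25)
  r_2 = 19 (mod 125)
Final: r = 19 satisfies f(r) ≡ 0 mod 5^3.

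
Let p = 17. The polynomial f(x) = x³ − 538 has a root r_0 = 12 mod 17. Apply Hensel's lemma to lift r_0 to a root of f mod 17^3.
r_2 = 3310 (mod 4913)

Hensel: r_{i+1} = r_i − f(r_i)/f′(r_i) mod 17^{i+2}, where f′(x) = 3x². Iterate:
  r_0 = 12 (mod 17)
  r_1 = 131 (mod 289)
  r_2 = 3310 (mod 4913)
Final: r = 3310 with f(r) ≡ 0 mod 17^3.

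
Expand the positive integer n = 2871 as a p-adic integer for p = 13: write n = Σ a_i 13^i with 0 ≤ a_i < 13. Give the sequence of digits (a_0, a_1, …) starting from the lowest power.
(a_0, a_1, …) = (11, 12, 3, 1)

Repeated division by 13 gives the digits low-to-high: 2871 = 11 + 12·13^1 + 3·13^2 + 1·13^3. Digit sequence: (11, 12, 3, 1).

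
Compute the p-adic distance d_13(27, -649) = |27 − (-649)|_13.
d_13(27, -649) = 1/169

Step 1 — x − y = 27 − (-649) = 676. Step 2 — v_13(676) = 2 (factor: 676 = (13^2 · 4); the sign does not affect v_p). Step 3 — |x − y|_13 = 13^{-2} = 1/169.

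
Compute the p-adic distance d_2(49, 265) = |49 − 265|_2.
d_2(49, 265) = 1/8

Step 1 — x − y = 49 − 265 = -216. Step 2 — v_2(-216) = 3 (factor: -216 = −(2^3 · 27); the sign does not affect v_p). Step 3 — |x − y|_2 = 2^{-3} = 1/8.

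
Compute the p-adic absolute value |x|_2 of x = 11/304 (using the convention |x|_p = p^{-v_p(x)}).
|11/304|_2 = 16

Step 1 — compute v_2(x) by factoring powers of 2 out of the numerator and denominator: v_2(11/304) = -4. Step 2 — apply |x|_p = p^{-v_p(x)} = 2^{4} = 16.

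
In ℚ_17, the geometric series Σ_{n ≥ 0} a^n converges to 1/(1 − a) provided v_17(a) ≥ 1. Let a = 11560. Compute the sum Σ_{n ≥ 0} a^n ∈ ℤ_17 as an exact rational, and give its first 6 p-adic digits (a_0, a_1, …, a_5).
Σ a^n = 1/(1 − a) = -1/11559;  first 6 digits = (1, 0, 6, 2, 2, 9)

v_17(a) = 2 ≥ 1, so the series converges in ℤ_17 to 1/(1 − a) = 1/(1 − 11560) = -1/11559. Expand this rational in ℤ_17: compute digits iteratively via d_i = x_i mod 17, x_{i+1} = (x_i − d_i)/17. The first 6 digits are (1, 0, 6, 2, 2, 9).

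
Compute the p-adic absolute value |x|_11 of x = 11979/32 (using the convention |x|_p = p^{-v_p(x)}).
|11979/32|_11 = 1/1331

Step 1 — compute v_11(x) by factoring powers of 11 out of the numerator and denominator: v_11(11979/32) = 3. Step 2 — apply |x|_p = p^{-v_p(x)} = 11^{-3} = 1/1331.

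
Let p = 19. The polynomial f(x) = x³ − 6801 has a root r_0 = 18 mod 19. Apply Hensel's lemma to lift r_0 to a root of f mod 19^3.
r_2 = 341 (mod 6859)

Hensel: r_{i+1} = r_i − f(r_i)/f′(r_i) mod 19^{i+2}, where f′(x) = 3x². Iterate:
  r_0 = 18 (mod 19)
  r_1 = 341 (mod 361)
  r_2 = 341 (mod 6859)
Final: r = 341 with f(r) ≡ 0 mod 19^3.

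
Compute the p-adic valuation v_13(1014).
v_13(1014) = 2

v_13(n) is the largest exponent k such that 13^k divides n. Factor out: 1014 = 13^2 · 6. (Sign doesn't affect v_p.) So v_13(1014) = 2.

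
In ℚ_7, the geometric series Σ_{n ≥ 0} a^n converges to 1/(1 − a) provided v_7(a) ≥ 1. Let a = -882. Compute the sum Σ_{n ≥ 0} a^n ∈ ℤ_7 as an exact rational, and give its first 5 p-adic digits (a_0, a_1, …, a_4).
Σ a^n = 1/(1 − a) = 1/883;  first 5 digits = (1, 0, 3, 4, 1)

v_7(a) = 2 ≥ 1, so the series converges in ℤ_7 to 1/(1 − a) = 1/(1 − (-882)) = 1/883. Expand this rational in ℤ_7: compute digits iteratively via d_i = x_i mod 7, x_{i+1} = (x_i − d_i)/7. The first 5 digits are (1, 0, 3, 4, 1).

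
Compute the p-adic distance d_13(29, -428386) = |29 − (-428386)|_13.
d_13(29, -428386) = 1/28561

Step 1 — x − y = 29 − (-428386) = 428415. Step 2 — v_13(428415) = 4 (factor: 428415 = (13^4 · 15); the sign does not affect v_p). Step 3 — |x − y|_13 = 13^{-4} = 1/28561.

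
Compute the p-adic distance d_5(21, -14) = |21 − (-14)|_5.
d_5(21, -14) = 1/5

Step 1 — x − y = 21 − (-14) = 35. Step 2 — v_5(35) = 1 (factor: 35 = (5^1 · 7); the sign does not affect v_p). Step 3 — |x − y|_5 = 5^{-1} = 1/5.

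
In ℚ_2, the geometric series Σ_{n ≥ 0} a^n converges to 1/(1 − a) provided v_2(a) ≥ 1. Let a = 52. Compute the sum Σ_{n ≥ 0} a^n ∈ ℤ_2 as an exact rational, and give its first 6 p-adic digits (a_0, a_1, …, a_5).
Σ a^n = 1/(1 − a) = -1/51;  first 6 digits = (1, 0, 1, 0, 0, 0)

v_2(a) = 2 ≥ 1, so the series converges in ℤ_2 to 1/(1 − a) = 1/(1 − 52) = -1/51. Expand this rational in ℤ_2: compute digits iteratively via d_i = x_i mod 2, x_{i+1} = (x_i − d_i)/2. The first 6 digits are (1, 0, 1, 0, 0, 0).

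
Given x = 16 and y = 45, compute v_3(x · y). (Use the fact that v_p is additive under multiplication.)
v_3(720) = 2

v_p(x) = 0 (factor: 16 = 3^0 · 16); v_p(y) = 2 (factor: 45 = 3^2 · 5). Additivity: v_p(xy) = v_p(x) + v_p(y) = 0 + 2 = 2. (Direct check: xy = 720 = 3^2 · (80).)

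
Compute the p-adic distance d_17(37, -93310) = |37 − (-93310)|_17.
d_17(37, -93310) = 1/4913

Step 1 — x − y = 37 − (-93310) = 93347. Step 2 — v_17(93347) = 3 (factor: 93347 = (17^3 · 19); the sign does not affect v_p). Step 3 — |x − y|_17 = 17^{-3} = 1/4913.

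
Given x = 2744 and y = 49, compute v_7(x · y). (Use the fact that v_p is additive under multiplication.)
v_7(134456) = 5

v_p(x) = 3 (factor: 2744 = 7^3 · 8); v_p(y) = 2 (factor: 49 = 7^2 · 1). Additivity: v_p(xy) = v_p(x) + v_p(y) = 3 + 2 = 5. (Direct check: xy = 134456 = 7^5 · (8).)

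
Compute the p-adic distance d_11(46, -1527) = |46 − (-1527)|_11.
d_11(46, -1527) = 1/121

Step 1 — x − y = 46 − (-1527) = 1573. Step 2 — v_11(1573) = 2 (factor: 1573 = (11^2 · 13); the sign does not affect v_p). Step 3 — |x − y|_11 = 11^{-2} = 1/121.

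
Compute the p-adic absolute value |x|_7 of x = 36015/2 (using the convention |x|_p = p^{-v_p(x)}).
|36015/2|_7 = 1/2401

Step 1 — compute v_7(x) by factoring powers of 7 out of the numerator and denominator: v_7(36015/2) = 4. Step 2 — apply |x|_p = p^{-v_p(x)} = 7^{-4} = 1/2401.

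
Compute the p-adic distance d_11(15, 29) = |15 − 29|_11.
d_11(15, 29) = 1

Step 1 — x − y = 15 − 29 = -14. Step 2 — v_11(-14) = 0 (factor: -14 = −(11^0 · 14); the sign does not affect v_p). Step 3 — |x − y|_11 = 11^{0} = 1.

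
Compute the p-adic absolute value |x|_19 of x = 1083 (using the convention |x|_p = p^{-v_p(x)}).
|1083|_19 = 1/361

Step 1 — compute v_19(x) by factoring powers of 19 out of the numerator and denominator: v_19(1083) = 2. Step 2 — apply |x|_p = p^{-v_p(x)} = 19^{-2} = 1/361.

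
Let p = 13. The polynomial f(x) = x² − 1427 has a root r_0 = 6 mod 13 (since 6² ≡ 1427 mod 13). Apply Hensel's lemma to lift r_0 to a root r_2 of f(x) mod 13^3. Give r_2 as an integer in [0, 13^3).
r_2 = 1826 (mod 2197)

Hensel's recurrence: r_{i+1} = r_i − f(r_i)·(f′(r_i))^{-1} mod 13^{i+2}, with f′(x) = 2x. Iterate:
  r_0 = 6 (mod 13)
  r_1 = 136 (mod 169)
  r_2 = 1826 (mod 2197)
Final: r_2 = 1826, and one checks f(r_2) ≡ 0 mod 13^3.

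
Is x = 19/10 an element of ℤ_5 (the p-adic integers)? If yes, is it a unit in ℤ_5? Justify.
x ∉ ℤ_5 (v_5(x) = -1 < 0)

ℤ_5 = {x ∈ ℚ_5 : v_5(x) ≥ 0} and ℤ_5^× = {x ∈ ℤ_5 : v_5(x) = 0}. Here v_5(19/10) = v_5(num) − v_5(den) = -1; compare against these criteria.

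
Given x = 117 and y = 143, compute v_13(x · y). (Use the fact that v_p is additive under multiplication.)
v_13(16731) = 2

v_p(x) = 1 (factor: 117 = 13^1 · 9); v_p(y) = 1 (factor: 143 = 13^1 · 11). Additivity: v_p(xy) = v_p(x) + v_p(y) = 1 + 1 = 2. (Direct check: xy = 16731 = 13^2 · (99).)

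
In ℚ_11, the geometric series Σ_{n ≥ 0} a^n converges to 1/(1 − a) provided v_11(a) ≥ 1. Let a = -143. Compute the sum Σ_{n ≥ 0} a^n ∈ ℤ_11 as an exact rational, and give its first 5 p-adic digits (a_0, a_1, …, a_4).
Σ a^n = 1/(1 − a) = 1/144;  first 5 digits = (1, 9, 2, 7, 4)

v_11(a) = 1 ≥ 1, so the series converges in ℤ_11 to 1/(1 − a) = 1/(1 − (-143)) = 1/144. Expand this rational in ℤ_11: compute digits iteratively via d_i = x_i mod 11, x_{i+1} = (x_i − d_i)/11. The first 5 digits are (1, 9, 2, 7, 4).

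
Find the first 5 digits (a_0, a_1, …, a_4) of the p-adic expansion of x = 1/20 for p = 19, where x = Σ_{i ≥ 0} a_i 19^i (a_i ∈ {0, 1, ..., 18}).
(a_0, …, a_4) = (1, 18, 0, 18, 0)

v_19(1/20) = 0 (numerator and denominator both coprime to 19), so x ∈ ℤ_19^×. Compute digits iteratively via a_i = x_i mod 19, x_{i+1} = (x_i − a_i)/19, with x_0 = x:
  x_0 = 1/20;  a_0 = 1;  x_1 = (x_0 − 1)/19 = -1/20
  x_1 = -1/20;  a_1 = 18;  x_2 = (x_1 − 18)/19 = -19/20
  x_2 = -19/20;  a_2 = 0;  x_3 = (x_2 − 0)/19 = -1/20
  x_3 = -1/20;  a_3 = 18;  x_4 = (x_3 − 18)/19 = -19/20
  x_4 = -19/20;  a_4 = 0;  x_5 = (x_4 − 0)/19 = -1/20
Digits: (1, 18, 0, 18, 0).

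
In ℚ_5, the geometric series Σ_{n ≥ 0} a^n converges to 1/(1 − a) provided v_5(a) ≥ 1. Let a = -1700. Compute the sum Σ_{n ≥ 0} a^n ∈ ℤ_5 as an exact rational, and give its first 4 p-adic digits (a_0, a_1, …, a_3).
Σ a^n = 1/(1 − a) = 1/1701;  first 4 digits = (1, 0, 2, 1)

v_5(a) = 2 ≥ 1, so the series converges in ℤ_5 to 1/(1 − a) = 1/(1 − (-1700)) = 1/1701. Expand this rational in ℤ_5: compute digits iteratively via d_i = x_i mod 5, x_{i+1} = (x_i − d_i)/5. The first 4 digits are (1, 0, 2, 1).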